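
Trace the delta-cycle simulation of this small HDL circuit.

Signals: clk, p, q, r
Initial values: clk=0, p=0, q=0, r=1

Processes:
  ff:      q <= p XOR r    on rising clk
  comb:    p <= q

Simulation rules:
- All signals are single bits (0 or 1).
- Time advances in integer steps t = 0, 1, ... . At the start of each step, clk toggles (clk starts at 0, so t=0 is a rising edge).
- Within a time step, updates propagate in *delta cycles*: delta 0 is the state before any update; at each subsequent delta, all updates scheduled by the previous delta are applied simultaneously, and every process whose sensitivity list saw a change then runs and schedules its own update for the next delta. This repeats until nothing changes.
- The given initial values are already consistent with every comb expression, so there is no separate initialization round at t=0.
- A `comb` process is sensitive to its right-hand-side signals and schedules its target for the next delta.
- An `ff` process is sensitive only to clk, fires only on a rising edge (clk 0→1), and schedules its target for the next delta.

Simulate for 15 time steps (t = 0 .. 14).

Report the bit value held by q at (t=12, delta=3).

[bits: clk,q,r,p]
t=0: Δ0=0010 Δ1=1010 Δ2=1110 Δ3=1111 | 3Δ
t=1: Δ0=1111 Δ1=0111 | 1Δ
t=2: Δ0=0111 Δ1=1111 Δ2=1011 Δ3=1010 | 3Δ
t=3: Δ0=1010 Δ1=0010 | 1Δ
t=4: Δ0=0010 Δ1=1010 Δ2=1110 Δ3=1111 | 3Δ
t=5: Δ0=1111 Δ1=0111 | 1Δ
t=6: Δ0=0111 Δ1=1111 Δ2=1011 Δ3=1010 | 3Δ
t=7: Δ0=1010 Δ1=0010 | 1Δ
t=8: Δ0=0010 Δ1=1010 Δ2=1110 Δ3=1111 | 3Δ
t=9: Δ0=1111 Δ1=0111 | 1Δ
t=10: Δ0=0111 Δ1=1111 Δ2=1011 Δ3=1010 | 3Δ
t=11: Δ0=1010 Δ1=0010 | 1Δ
t=12: Δ0=0010 Δ1=1010 Δ2=1110 Δ3=1111 | 3Δ
t=13: Δ0=1111 Δ1=0111 | 1Δ
t=14: Δ0=0111 Δ1=1111 Δ2=1011 Δ3=1010 | 3Δ

1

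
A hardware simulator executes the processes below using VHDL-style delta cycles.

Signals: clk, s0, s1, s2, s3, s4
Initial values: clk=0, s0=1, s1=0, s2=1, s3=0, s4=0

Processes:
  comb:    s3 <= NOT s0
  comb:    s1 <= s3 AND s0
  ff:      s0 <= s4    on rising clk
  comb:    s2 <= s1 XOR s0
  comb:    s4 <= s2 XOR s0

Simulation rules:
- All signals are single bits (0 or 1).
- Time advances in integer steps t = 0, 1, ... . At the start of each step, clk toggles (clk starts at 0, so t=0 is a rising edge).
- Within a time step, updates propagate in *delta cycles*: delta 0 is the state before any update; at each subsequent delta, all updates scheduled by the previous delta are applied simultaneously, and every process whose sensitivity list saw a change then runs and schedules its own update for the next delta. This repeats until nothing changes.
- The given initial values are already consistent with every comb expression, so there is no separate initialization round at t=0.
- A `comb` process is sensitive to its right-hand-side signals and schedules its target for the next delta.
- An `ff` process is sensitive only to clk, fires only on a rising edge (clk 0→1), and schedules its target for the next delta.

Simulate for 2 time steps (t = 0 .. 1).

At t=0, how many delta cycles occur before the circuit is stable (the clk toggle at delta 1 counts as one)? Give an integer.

4

[bits: s2,s4,s3,s0,clk,s1]
t=0: Δ0=100100 Δ1=100110 Δ2=100010 Δ3=011010 Δ4=001010 | 4Δ
t=1: Δ0=001010 Δ1=001000 | 1Δ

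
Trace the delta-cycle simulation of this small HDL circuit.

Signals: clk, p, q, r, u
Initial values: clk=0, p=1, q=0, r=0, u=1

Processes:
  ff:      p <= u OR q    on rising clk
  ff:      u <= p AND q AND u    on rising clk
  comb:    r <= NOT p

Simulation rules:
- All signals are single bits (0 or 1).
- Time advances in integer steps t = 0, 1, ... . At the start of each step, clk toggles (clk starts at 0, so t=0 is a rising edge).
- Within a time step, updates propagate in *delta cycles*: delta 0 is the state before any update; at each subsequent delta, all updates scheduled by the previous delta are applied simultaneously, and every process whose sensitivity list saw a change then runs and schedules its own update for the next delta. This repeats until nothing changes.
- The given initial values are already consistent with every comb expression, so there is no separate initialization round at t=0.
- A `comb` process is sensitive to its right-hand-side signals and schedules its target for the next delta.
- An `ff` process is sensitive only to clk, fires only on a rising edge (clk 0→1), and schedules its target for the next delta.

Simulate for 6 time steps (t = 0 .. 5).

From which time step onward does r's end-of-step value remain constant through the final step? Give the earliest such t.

2

[bits: q,p,clk,r,u]
t=0: Δ0=01001 Δ1=01101 Δ2=01100 | 2Δ
t=1: Δ0=01100 Δ1=01000 | 1Δ
t=2: Δ0=01000 Δ1=01100 Δ2=00100 Δ3=00110 | 3Δ
t=3: Δ0=00110 Δ1=00010 | 1Δ
t=4: Δ0=00010 Δ1=00110 | 1Δ
t=5: Δ0=00110 Δ1=00010 | 1Δ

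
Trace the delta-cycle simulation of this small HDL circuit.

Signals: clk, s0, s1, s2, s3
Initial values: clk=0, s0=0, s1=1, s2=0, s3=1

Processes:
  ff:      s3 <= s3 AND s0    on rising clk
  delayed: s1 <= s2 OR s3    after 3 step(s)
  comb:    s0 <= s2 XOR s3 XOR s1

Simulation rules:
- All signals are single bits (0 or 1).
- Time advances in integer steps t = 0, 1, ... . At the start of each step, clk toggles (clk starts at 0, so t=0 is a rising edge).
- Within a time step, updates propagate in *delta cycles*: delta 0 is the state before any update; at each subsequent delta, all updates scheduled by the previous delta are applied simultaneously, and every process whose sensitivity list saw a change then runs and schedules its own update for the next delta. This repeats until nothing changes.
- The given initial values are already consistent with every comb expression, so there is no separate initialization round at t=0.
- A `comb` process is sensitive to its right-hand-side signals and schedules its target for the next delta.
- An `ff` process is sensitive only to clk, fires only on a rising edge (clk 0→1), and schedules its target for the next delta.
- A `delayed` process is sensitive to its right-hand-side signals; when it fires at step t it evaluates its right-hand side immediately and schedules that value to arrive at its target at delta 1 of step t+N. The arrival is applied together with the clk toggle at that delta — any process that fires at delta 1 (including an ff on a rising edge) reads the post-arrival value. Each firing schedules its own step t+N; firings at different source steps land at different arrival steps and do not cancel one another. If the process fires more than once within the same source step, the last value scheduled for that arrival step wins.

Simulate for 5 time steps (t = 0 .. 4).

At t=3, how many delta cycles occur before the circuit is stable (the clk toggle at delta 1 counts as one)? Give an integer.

[bits: s3,s1,s2,s0,clk]
t=0: Δ0=11000 Δ1=11001 Δ2=01001 Δ3=01011 | 3Δ
t=1: Δ0=01011 Δ1=01010 | 1Δ
t=2: Δ0=01010 Δ1=01011 | 1Δ
t=3: Δ0=01011 Δ1=00010 Δ2=00000 | 2Δ
t=4: Δ0=00000 Δ1=00001 | 1Δ

2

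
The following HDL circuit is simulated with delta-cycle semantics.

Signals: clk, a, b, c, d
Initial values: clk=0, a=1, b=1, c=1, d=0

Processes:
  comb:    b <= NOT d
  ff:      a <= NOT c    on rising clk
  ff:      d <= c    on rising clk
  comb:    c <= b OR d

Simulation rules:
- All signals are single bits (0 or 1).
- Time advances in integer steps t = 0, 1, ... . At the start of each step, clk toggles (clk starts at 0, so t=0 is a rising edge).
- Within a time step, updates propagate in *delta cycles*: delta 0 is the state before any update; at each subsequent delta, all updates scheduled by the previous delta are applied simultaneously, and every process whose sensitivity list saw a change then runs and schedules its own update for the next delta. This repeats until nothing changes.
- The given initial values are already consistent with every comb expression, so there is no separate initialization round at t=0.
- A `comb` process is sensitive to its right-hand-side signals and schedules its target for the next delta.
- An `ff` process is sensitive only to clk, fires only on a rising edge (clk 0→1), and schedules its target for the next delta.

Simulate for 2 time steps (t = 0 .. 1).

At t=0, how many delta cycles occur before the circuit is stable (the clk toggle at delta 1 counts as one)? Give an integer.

3

[bits: b,c,a,d,clk]
t=0: Δ0=11100 Δ1=11101 Δ2=11011 Δ3=01011 | 3Δ
t=1: Δ0=01011 Δ1=01010 | 1Δ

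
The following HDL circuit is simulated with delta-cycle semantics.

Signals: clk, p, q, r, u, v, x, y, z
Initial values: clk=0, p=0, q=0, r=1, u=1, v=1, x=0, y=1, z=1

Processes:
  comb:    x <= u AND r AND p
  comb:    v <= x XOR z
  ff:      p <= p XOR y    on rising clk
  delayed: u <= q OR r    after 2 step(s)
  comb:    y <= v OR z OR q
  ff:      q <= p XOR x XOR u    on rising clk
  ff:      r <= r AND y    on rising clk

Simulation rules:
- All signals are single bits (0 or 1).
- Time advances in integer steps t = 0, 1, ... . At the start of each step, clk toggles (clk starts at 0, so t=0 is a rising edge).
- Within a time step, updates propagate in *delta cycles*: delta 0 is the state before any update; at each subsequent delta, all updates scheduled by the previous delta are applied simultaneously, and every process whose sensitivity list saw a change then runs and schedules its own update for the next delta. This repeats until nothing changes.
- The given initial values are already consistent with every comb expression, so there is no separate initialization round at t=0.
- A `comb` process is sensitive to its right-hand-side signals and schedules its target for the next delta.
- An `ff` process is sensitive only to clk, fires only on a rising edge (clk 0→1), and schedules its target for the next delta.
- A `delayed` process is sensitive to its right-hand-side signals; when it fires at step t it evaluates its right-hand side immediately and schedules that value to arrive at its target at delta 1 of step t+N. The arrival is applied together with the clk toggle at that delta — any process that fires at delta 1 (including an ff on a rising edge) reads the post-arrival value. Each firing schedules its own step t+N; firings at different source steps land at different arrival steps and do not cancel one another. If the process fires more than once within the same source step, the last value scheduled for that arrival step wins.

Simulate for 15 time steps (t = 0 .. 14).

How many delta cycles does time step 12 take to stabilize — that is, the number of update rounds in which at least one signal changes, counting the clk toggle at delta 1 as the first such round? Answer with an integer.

4

t=0 Δ0: x=0 q=0 y=1 u=1 r=1 v=1 clk=0 z=1 p=0
  Δ1: clk:0→1
  Δ2: q:0→1, p:0→1
  Δ3: x:0→1
  Δ4: v:1→0
  (4Δ to stable)
t=1 Δ0: x=1 q=1 y=1 u=1 r=1 v=0 clk=1 z=1 p=1
  Δ1: clk:1→0
  (1Δ to stable)
t=2 Δ0: x=1 q=1 y=1 u=1 r=1 v=0 clk=0 z=1 p=1
  Δ1: clk:0→1
  Δ2: p:1→0
  Δ3: x:1→0
  Δ4: v:0→1
  (4Δ to stable)
t=3 Δ0: x=0 q=1 y=1 u=1 r=1 v=1 clk=1 z=1 p=0
  Δ1: clk:1→0
  (1Δ to stable)
t=4 Δ0: x=0 q=1 y=1 u=1 r=1 v=1 clk=0 z=1 p=0
  Δ1: clk:0→1
  Δ2: p:0→1
  Δ3: x:0→1
  Δ4: v:1→0
  (4Δ to stable)
t=5 Δ0: x=1 q=1 y=1 u=1 r=1 v=0 clk=1 z=1 p=1
  Δ1: clk:1→0
  (1Δ to stable)
t=6 Δ0: x=1 q=1 y=1 u=1 r=1 v=0 clk=0 z=1 p=1
  Δ1: clk:0→1
  Δ2: p:1→0
  Δ3: x:1→0
  Δ4: v:0→1
  (4Δ to stable)
t=7 Δ0: x=0 q=1 y=1 u=1 r=1 v=1 clk=1 z=1 p=0
  Δ1: clk:1→0
  (1Δ to stable)
t=8 Δ0: x=0 q=1 y=1 u=1 r=1 v=1 clk=0 z=1 p=0
  Δ1: clk:0→1
  Δ2: p:0→1
  Δ3: x:0→1
  Δ4: v:1→0
  (4Δ to stable)
t=9 Δ0: x=1 q=1 y=1 u=1 r=1 v=0 clk=1 z=1 p=1
  Δ1: clk:1→0
  (1Δ to stable)
t=10 Δ0: x=1 q=1 y=1 u=1 r=1 v=0 clk=0 z=1 p=1
  Δ1: clk:0→1
  Δ2: p:1→0
  Δ3: x:1→0
  Δ4: v:0→1
  (4Δ to stable)
t=11 Δ0: x=0 q=1 y=1 u=1 r=1 v=1 clk=1 z=1 p=0
  Δ1: clk:1→0
  (1Δ to stable)
t=12 Δ0: x=0 q=1 y=1 u=1 r=1 v=1 clk=0 z=1 p=0
  Δ1: clk:0→1
  Δ2: p:0→1
  Δ3: x:0→1
  Δ4: v:1→0
  (4Δ to stable)
t=13 Δ0: x=1 q=1 y=1 u=1 r=1 v=0 clk=1 z=1 p=1
  Δ1: clk:1→0
  (1Δ to stable)
t=14 Δ0: x=1 q=1 y=1 u=1 r=1 v=0 clk=0 z=1 p=1
  Δ1: clk:0→1
  Δ2: p:1→0
  Δ3: x:1→0
  Δ4: v:0→1
  (4Δ to stable)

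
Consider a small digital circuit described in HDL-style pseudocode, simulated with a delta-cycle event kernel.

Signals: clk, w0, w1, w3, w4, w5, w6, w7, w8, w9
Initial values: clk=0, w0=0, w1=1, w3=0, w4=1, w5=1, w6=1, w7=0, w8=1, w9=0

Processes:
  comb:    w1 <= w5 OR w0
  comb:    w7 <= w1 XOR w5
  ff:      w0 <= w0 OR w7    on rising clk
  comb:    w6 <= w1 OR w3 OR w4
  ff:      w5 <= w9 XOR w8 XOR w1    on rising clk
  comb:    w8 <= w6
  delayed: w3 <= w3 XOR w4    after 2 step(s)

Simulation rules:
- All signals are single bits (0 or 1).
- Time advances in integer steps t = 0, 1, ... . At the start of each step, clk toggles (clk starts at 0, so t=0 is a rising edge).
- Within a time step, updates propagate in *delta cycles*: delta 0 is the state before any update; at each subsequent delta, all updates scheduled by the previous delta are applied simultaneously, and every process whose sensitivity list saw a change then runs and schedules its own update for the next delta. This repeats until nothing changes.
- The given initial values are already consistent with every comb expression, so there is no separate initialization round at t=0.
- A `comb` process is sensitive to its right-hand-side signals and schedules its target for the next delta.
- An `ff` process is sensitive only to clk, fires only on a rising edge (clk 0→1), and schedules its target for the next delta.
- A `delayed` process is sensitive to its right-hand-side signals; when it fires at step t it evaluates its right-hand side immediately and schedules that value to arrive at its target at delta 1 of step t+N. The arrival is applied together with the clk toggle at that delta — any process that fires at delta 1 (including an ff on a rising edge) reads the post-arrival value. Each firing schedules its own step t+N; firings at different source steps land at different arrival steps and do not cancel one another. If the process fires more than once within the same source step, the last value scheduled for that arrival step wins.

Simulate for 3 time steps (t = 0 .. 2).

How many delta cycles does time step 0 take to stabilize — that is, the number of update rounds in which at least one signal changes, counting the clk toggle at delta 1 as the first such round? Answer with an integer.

[bits: w8,w1,clk,w7,w4,w9,w0,w6,w5,w3]
t=0: Δ0=1100100110 Δ1=1110100110 Δ2=1110100100 Δ3=1011100100 Δ4=1010100100 | 4Δ
t=1: Δ0=1010100100 Δ1=1000100100 | 1Δ
t=2: Δ0=1000100100 Δ1=1010100100 Δ2=1010100110 Δ3=1111100110 Δ4=1110100110 | 4Δ

4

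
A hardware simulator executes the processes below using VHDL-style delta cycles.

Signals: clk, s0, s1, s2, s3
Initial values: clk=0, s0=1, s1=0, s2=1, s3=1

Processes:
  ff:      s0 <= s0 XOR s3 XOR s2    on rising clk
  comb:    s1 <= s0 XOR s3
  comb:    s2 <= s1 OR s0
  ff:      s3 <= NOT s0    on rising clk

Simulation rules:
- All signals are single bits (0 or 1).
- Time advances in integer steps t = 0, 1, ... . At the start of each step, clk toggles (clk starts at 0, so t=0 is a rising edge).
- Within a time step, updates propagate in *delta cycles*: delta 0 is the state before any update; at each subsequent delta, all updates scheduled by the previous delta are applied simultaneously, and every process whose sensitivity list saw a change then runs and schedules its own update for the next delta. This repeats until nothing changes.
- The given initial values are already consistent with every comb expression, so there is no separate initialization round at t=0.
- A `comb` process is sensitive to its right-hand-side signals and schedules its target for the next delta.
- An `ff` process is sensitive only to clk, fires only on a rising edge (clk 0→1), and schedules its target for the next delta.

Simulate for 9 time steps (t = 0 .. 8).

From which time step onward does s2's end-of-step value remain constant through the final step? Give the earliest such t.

4

t=0 Δ0: clk=0 s2=1 s1=0 s0=1 s3=1
  Δ1: clk:0→1
  Δ2: s3:1→0
  Δ3: s1:0→1
  (3Δ to stable)
t=1 Δ0: clk=1 s2=1 s1=1 s0=1 s3=0
  Δ1: clk:1→0
  (1Δ to stable)
t=2 Δ0: clk=0 s2=1 s1=1 s0=1 s3=0
  Δ1: clk:0→1
  Δ2: s0:1→0
  Δ3: s1:1→0
  Δ4: s2:1→0
  (4Δ to stable)
t=3 Δ0: clk=1 s2=0 s1=0 s0=0 s3=0
  Δ1: clk:1→0
  (1Δ to stable)
t=4 Δ0: clk=0 s2=0 s1=0 s0=0 s3=0
  Δ1: clk:0→1
  Δ2: s3:0→1
  Δ3: s1:0→1
  Δ4: s2:0→1
  (4Δ to stable)
t=5 Δ0: clk=1 s2=1 s1=1 s0=0 s3=1
  Δ1: clk:1→0
  (1Δ to stable)
t=6 Δ0: clk=0 s2=1 s1=1 s0=0 s3=1
  Δ1: clk:0→1
  (1Δ to stable)
t=7 Δ0: clk=1 s2=1 s1=1 s0=0 s3=1
  Δ1: clk:1→0
  (1Δ to stable)
t=8 Δ0: clk=0 s2=1 s1=1 s0=0 s3=1
  Δ1: clk:0→1
  (1Δ to stable)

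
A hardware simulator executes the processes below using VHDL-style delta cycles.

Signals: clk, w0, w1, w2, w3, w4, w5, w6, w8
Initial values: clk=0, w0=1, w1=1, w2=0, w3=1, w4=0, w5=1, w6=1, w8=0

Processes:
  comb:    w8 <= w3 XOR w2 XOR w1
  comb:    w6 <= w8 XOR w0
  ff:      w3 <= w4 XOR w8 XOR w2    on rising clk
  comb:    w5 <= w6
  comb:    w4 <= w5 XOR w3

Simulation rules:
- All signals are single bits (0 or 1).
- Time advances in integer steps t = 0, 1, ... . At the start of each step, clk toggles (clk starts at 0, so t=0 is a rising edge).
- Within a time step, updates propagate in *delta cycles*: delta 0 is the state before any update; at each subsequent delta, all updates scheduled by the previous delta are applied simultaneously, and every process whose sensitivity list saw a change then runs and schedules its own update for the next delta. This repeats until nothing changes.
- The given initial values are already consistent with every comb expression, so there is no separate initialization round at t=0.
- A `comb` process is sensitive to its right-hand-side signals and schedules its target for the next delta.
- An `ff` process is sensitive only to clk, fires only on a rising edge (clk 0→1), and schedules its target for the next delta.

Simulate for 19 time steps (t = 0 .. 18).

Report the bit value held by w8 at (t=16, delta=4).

1

t=0 Δ0: clk=0 w8=0 w0=1 w5=1 w1=1 w2=0 w6=1 w3=1 w4=0
  Δ1: clk:0→1
  Δ2: w3:1→0
  Δ3: w8:0→1, w4:0→1
  Δ4: w6:1→0
  Δ5: w5:1→0
  Δ6: w4:1→0
  (6Δ to stable)
t=1 Δ0: clk=1 w8=1 w0=1 w5=0 w1=1 w2=0 w6=0 w3=0 w4=0
  Δ1: clk:1→0
  (1Δ to stable)
t=2 Δ0: clk=0 w8=1 w0=1 w5=0 w1=1 w2=0 w6=0 w3=0 w4=0
  Δ1: clk:0→1
  Δ2: w3:0→1
  Δ3: w8:1→0, w4:0→1
  Δ4: w6:0→1
  Δ5: w5:0→1
  Δ6: w4:1→0
  (6Δ to stable)
t=3 Δ0: clk=1 w8=0 w0=1 w5=1 w1=1 w2=0 w6=1 w3=1 w4=0
  Δ1: clk:1→0
  (1Δ to stable)
t=4 Δ0: clk=0 w8=0 w0=1 w5=1 w1=1 w2=0 w6=1 w3=1 w4=0
  Δ1: clk:0→1
  Δ2: w3:1→0
  Δ3: w8:0→1, w4:0→1
  Δ4: w6:1→0
  Δ5: w5:1→0
  Δ6: w4:1→0
  (6Δ to stable)
t=5 Δ0: clk=1 w8=1 w0=1 w5=0 w1=1 w2=0 w6=0 w3=0 w4=0
  Δ1: clk:1→0
  (1Δ to stable)
t=6 Δ0: clk=0 w8=1 w0=1 w5=0 w1=1 w2=0 w6=0 w3=0 w4=0
  Δ1: clk:0→1
  Δ2: w3:0→1
  Δ3: w8:1→0, w4:0→1
  Δ4: w6:0→1
  Δ5: w5:0→1
  Δ6: w4:1→0
  (6Δ to stable)
t=7 Δ0: clk=1 w8=0 w0=1 w5=1 w1=1 w2=0 w6=1 w3=1 w4=0
  Δ1: clk:1→0
  (1Δ to stable)
t=8 Δ0: clk=0 w8=0 w0=1 w5=1 w1=1 w2=0 w6=1 w3=1 w4=0
  Δ1: clk:0→1
  Δ2: w3:1→0
  Δ3: w8:0→1, w4:0→1
  Δ4: w6:1→0
  Δ5: w5:1→0
  Δ6: w4:1→0
  (6Δ to stable)
t=9 Δ0: clk=1 w8=1 w0=1 w5=0 w1=1 w2=0 w6=0 w3=0 w4=0
  Δ1: clk:1→0
  (1Δ to stable)
t=10 Δ0: clk=0 w8=1 w0=1 w5=0 w1=1 w2=0 w6=0 w3=0 w4=0
  Δ1: clk:0→1
  Δ2: w3:0→1
  Δ3: w8:1→0, w4:0→1
  Δ4: w6:0→1
  Δ5: w5:0→1
  Δ6: w4:1→0
  (6Δ to stable)
t=11 Δ0: clk=1 w8=0 w0=1 w5=1 w1=1 w2=0 w6=1 w3=1 w4=0
  Δ1: clk:1→0
  (1Δ to stable)
t=12 Δ0: clk=0 w8=0 w0=1 w5=1 w1=1 w2=0 w6=1 w3=1 w4=0
  Δ1: clk:0→1
  Δ2: w3:1→0
  Δ3: w8:0→1, w4:0→1
  Δ4: w6:1→0
  Δ5: w5:1→0
  Δ6: w4:1→0
  (6Δ to stable)
t=13 Δ0: clk=1 w8=1 w0=1 w5=0 w1=1 w2=0 w6=0 w3=0 w4=0
  Δ1: clk:1→0
  (1Δ to stable)
t=14 Δ0: clk=0 w8=1 w0=1 w5=0 w1=1 w2=0 w6=0 w3=0 w4=0
  Δ1: clk:0→1
  Δ2: w3:0→1
  Δ3: w8:1→0, w4:0→1
  Δ4: w6:0→1
  Δ5: w5:0→1
  Δ6: w4:1→0
  (6Δ to stable)
t=15 Δ0: clk=1 w8=0 w0=1 w5=1 w1=1 w2=0 w6=1 w3=1 w4=0
  Δ1: clk:1→0
  (1Δ to stable)
t=16 Δ0: clk=0 w8=0 w0=1 w5=1 w1=1 w2=0 w6=1 w3=1 w4=0
  Δ1: clk:0→1
  Δ2: w3:1→0
  Δ3: w8:0→1, w4:0→1
  Δ4: w6:1→0
  Δ5: w5:1→0
  Δ6: w4:1→0
  (6Δ to stable)
t=17 Δ0: clk=1 w8=1 w0=1 w5=0 w1=1 w2=0 w6=0 w3=0 w4=0
  Δ1: clk:1→0
  (1Δ to stable)
t=18 Δ0: clk=0 w8=1 w0=1 w5=0 w1=1 w2=0 w6=0 w3=0 w4=0
  Δ1: clk:0→1
  Δ2: w3:0→1
  Δ3: w8:1→0, w4:0→1
  Δ4: w6:0→1
  Δ5: w5:0→1
  Δ6: w4:1→0
  (6Δ to stable)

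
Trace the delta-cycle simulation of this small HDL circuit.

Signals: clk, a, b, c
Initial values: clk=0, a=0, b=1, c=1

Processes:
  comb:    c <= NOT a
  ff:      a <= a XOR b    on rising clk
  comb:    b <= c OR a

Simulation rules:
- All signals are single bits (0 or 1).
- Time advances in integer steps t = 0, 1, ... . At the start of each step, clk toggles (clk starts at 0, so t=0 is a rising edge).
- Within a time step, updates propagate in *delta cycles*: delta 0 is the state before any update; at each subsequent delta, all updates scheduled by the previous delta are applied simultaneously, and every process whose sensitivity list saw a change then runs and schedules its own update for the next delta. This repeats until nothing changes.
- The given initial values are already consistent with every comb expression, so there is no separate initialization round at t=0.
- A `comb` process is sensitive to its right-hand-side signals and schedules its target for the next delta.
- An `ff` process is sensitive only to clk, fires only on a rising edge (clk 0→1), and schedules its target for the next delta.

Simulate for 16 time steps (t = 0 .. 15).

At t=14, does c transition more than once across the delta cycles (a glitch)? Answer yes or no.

t=0 Δ0: c=1 a=0 clk=0 b=1
  Δ1: clk:0→1
  Δ2: a:0→1
  Δ3: c:1→0
  (3Δ to stable)
t=1 Δ0: c=0 a=1 clk=1 b=1
  Δ1: clk:1→0
  (1Δ to stable)
t=2 Δ0: c=0 a=1 clk=0 b=1
  Δ1: clk:0→1
  Δ2: a:1→0
  Δ3: c:0→1, b:1→0
  Δ4: b:0→1
  (4Δ to stable)
t=3 Δ0: c=1 a=0 clk=1 b=1
  Δ1: clk:1→0
  (1Δ to stable)
t=4 Δ0: c=1 a=0 clk=0 b=1
  Δ1: clk:0→1
  Δ2: a:0→1
  Δ3: c:1→0
  (3Δ to stable)
t=5 Δ0: c=0 a=1 clk=1 b=1
  Δ1: clk:1→0
  (1Δ to stable)
t=6 Δ0: c=0 a=1 clk=0 b=1
  Δ1: clk:0→1
  Δ2: a:1→0
  Δ3: c:0→1, b:1→0
  Δ4: b:0→1
  (4Δ to stable)
t=7 Δ0: c=1 a=0 clk=1 b=1
  Δ1: clk:1→0
  (1Δ to stable)
t=8 Δ0: c=1 a=0 clk=0 b=1
  Δ1: clk:0→1
  Δ2: a:0→1
  Δ3: c:1→0
  (3Δ to stable)
t=9 Δ0: c=0 a=1 clk=1 b=1
  Δ1: clk:1→0
  (1Δ to stable)
t=10 Δ0: c=0 a=1 clk=0 b=1
  Δ1: clk:0→1
  Δ2: a:1→0
  Δ3: c:0→1, b:1→0
  Δ4: b:0→1
  (4Δ to stable)
t=11 Δ0: c=1 a=0 clk=1 b=1
  Δ1: clk:1→0
  (1Δ to stable)
t=12 Δ0: c=1 a=0 clk=0 b=1
  Δ1: clk:0→1
  Δ2: a:0→1
  Δ3: c:1→0
  (3Δ to stable)
t=13 Δ0: c=0 a=1 clk=1 b=1
  Δ1: clk:1→0
  (1Δ to stable)
t=14 Δ0: c=0 a=1 clk=0 b=1
  Δ1: clk:0→1
  Δ2: a:1→0
  Δ3: c:0→1, b:1→0
  Δ4: b:0→1
  (4Δ to stable)
t=15 Δ0: c=1 a=0 clk=1 b=1
  Δ1: clk:1→0
  (1Δ to stable)

no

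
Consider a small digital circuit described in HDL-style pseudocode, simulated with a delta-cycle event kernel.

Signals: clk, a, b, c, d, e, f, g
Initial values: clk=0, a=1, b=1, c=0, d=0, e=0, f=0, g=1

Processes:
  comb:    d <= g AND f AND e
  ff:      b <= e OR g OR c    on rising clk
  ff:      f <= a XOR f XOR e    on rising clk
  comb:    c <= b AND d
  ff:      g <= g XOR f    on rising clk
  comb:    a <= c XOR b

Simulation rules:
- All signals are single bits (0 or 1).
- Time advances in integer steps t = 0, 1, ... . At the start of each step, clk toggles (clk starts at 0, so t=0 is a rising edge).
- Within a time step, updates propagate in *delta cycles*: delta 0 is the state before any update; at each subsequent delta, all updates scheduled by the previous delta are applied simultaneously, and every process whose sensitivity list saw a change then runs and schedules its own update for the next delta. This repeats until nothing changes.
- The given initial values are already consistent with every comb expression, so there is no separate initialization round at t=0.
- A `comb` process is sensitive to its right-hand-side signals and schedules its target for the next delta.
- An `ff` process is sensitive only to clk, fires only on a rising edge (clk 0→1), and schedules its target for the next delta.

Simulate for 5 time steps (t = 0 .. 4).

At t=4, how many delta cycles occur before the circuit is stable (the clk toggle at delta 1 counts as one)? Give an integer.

t0.Δ0 clk=0 f=0 g=1 d=0 e=0 b=1 c=0 a=1
t0.Δ1 clk=1 f=0 g=1 d=0 e=0 b=1 c=0 a=1
t0.Δ2 clk=1 f=1 g=1 d=0 e=0 b=1 c=0 a=1
t1.Δ0 clk=1 f=1 g=1 d=0 e=0 b=1 c=0 a=1
t1.Δ1 clk=0 f=1 g=1 d=0 e=0 b=1 c=0 a=1
t2.Δ0 clk=0 f=1 g=1 d=0 e=0 b=1 c=0 a=1
t2.Δ1 clk=1 f=1 g=1 d=0 e=0 b=1 c=0 a=1
t2.Δ2 clk=1 f=0 g=0 d=0 e=0 b=1 c=0 a=1
t3.Δ0 clk=1 f=0 g=0 d=0 e=0 b=1 c=0 a=1
t3.Δ1 clk=0 f=0 g=0 d=0 e=0 b=1 c=0 a=1
t4.Δ0 clk=0 f=0 g=0 d=0 e=0 b=1 c=0 a=1
t4.Δ1 clk=1 f=0 g=0 d=0 e=0 b=1 c=0 a=1
t4.Δ2 clk=1 f=1 g=0 d=0 e=0 b=0 c=0 a=1
t4.Δ3 clk=1 f=1 g=0 d=0 e=0 b=0 c=0 a=0

3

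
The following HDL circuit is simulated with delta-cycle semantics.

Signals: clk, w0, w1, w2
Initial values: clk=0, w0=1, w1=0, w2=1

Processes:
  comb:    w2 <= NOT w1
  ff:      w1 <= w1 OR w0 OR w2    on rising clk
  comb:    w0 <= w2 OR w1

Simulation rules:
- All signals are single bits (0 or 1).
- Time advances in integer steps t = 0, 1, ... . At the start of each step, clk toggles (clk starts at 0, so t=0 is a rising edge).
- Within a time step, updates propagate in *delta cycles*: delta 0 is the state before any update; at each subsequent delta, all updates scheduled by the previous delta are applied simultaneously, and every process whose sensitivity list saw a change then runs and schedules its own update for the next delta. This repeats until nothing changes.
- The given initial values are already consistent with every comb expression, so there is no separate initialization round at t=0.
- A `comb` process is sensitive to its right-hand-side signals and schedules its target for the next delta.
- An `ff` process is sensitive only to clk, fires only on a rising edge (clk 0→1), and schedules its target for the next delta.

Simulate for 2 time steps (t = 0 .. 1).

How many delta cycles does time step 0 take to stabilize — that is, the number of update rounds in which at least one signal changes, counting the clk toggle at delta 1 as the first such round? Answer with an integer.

t=0 Δ0: w1=0 clk=0 w0=1 w2=1
  Δ1: clk:0→1
  Δ2: w1:0→1
  Δ3: w2:1→0
  (3Δ to stable)
t=1 Δ0: w1=1 clk=1 w0=1 w2=0
  Δ1: clk:1→0
  (1Δ to stable)

3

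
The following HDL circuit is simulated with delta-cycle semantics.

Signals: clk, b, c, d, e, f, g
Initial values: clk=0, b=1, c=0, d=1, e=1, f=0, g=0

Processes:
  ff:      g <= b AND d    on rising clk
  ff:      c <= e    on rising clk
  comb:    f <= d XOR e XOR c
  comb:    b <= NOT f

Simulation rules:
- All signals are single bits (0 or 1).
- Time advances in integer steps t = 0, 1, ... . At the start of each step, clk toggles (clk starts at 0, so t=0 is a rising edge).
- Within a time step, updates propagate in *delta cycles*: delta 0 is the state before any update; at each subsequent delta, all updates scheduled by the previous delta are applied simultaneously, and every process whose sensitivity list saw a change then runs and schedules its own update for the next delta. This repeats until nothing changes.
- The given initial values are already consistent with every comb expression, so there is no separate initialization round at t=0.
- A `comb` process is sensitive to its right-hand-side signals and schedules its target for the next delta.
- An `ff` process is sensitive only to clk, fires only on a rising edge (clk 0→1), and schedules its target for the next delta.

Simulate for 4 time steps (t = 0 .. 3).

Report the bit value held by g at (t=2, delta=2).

0

t0.Δ0 f=0 e=1 clk=0 c=0 g=0 b=1 d=1
t0.Δ1 f=0 e=1 clk=1 c=0 g=0 b=1 d=1
t0.Δ2 f=0 e=1 clk=1 c=1 g=1 b=1 d=1
t0.Δ3 f=1 e=1 clk=1 c=1 g=1 b=1 d=1
t0.Δ4 f=1 e=1 clk=1 c=1 g=1 b=0 d=1
t1.Δ0 f=1 e=1 clk=1 c=1 g=1 b=0 d=1
t1.Δ1 f=1 e=1 clk=0 c=1 g=1 b=0 d=1
t2.Δ0 f=1 e=1 clk=0 c=1 g=1 b=0 d=1
t2.Δ1 f=1 e=1 clk=1 c=1 g=1 b=0 d=1
t2.Δ2 f=1 e=1 clk=1 c=1 g=0 b=0 d=1
t3.Δ0 f=1 e=1 clk=1 c=1 g=0 b=0 d=1
t3.Δ1 f=1 e=1 clk=0 c=1 g=0 b=0 d=1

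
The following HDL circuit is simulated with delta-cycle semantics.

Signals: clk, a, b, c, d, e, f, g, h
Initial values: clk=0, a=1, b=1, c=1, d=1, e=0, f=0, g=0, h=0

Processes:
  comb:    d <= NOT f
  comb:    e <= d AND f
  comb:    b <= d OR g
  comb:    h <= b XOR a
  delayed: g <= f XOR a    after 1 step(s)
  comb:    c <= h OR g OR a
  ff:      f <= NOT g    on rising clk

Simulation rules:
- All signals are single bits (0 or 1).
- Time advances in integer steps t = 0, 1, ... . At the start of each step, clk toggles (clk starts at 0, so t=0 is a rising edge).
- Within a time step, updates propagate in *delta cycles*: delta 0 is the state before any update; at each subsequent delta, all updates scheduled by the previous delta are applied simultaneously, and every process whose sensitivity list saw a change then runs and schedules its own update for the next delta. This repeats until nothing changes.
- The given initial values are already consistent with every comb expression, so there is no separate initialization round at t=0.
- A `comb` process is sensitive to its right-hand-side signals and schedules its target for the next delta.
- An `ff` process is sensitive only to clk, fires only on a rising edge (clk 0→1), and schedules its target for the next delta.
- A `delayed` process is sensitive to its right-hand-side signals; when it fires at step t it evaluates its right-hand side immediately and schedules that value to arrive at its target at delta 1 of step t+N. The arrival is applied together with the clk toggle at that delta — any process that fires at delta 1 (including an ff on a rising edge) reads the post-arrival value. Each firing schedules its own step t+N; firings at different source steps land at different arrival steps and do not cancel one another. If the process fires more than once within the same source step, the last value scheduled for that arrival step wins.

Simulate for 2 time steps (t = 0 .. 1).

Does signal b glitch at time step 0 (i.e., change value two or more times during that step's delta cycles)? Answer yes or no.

[bits: b,h,a,f,d,e,clk,c,g]
t=0: Δ0=101010010 Δ1=101010110 Δ2=101110110 Δ3=101101110 Δ4=001100110 Δ5=011100110 | 5Δ
t=1: Δ0=011100110 Δ1=011100010 | 1Δ

no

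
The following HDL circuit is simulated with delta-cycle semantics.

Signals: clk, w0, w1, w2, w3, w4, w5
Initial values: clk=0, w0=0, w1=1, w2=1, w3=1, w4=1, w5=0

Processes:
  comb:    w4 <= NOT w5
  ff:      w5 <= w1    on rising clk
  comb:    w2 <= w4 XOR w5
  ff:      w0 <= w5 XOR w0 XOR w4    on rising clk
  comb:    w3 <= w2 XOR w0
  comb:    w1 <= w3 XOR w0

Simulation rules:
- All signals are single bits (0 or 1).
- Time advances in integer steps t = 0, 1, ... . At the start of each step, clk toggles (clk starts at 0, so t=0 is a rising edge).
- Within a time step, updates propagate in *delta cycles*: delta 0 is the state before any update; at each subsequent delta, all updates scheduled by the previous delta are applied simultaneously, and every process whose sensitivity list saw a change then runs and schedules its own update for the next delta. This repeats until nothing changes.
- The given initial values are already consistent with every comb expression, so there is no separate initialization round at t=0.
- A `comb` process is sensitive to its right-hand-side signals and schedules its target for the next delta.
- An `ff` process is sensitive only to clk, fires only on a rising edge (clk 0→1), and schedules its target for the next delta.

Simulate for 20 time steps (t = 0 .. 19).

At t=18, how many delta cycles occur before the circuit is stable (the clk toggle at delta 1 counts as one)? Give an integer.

t0.Δ0 w5=0 w0=0 clk=0 w2=1 w1=1 w4=1 w3=1
t0.Δ1 w5=0 w0=0 clk=1 w2=1 w1=1 w4=1 w3=1
t0.Δ2 w5=1 w0=1 clk=1 w2=1 w1=1 w4=1 w3=1
t0.Δ3 w5=1 w0=1 clk=1 w2=0 w1=0 w4=0 w3=0
t0.Δ4 w5=1 w0=1 clk=1 w2=1 w1=1 w4=0 w3=1
t0.Δ5 w5=1 w0=1 clk=1 w2=1 w1=0 w4=0 w3=0
t0.Δ6 w5=1 w0=1 clk=1 w2=1 w1=1 w4=0 w3=0
t1.Δ0 w5=1 w0=1 clk=1 w2=1 w1=1 w4=0 w3=0
t1.Δ1 w5=1 w0=1 clk=0 w2=1 w1=1 w4=0 w3=0
t2.Δ0 w5=1 w0=1 clk=0 w2=1 w1=1 w4=0 w3=0
t2.Δ1 w5=1 w0=1 clk=1 w2=1 w1=1 w4=0 w3=0
t2.Δ2 w5=1 w0=0 clk=1 w2=1 w1=1 w4=0 w3=0
t2.Δ3 w5=1 w0=0 clk=1 w2=1 w1=0 w4=0 w3=1
t2.Δ4 w5=1 w0=0 clk=1 w2=1 w1=1 w4=0 w3=1
t3.Δ0 w5=1 w0=0 clk=1 w2=1 w1=1 w4=0 w3=1
t3.Δ1 w5=1 w0=0 clk=0 w2=1 w1=1 w4=0 w3=1
t4.Δ0 w5=1 w0=0 clk=0 w2=1 w1=1 w4=0 w3=1
t4.Δ1 w5=1 w0=0 clk=1 w2=1 w1=1 w4=0 w3=1
t4.Δ2 w5=1 w0=1 clk=1 w2=1 w1=1 w4=0 w3=1
t4.Δ3 w5=1 w0=1 clk=1 w2=1 w1=0 w4=0 w3=0
t4.Δ4 w5=1 w0=1 clk=1 w2=1 w1=1 w4=0 w3=0
t5.Δ0 w5=1 w0=1 clk=1 w2=1 w1=1 w4=0 w3=0
t5.Δ1 w5=1 w0=1 clk=0 w2=1 w1=1 w4=0 w3=0
t6.Δ0 w5=1 w0=1 clk=0 w2=1 w1=1 w4=0 w3=0
t6.Δ1 w5=1 w0=1 clk=1 w2=1 w1=1 w4=0 w3=0
t6.Δ2 w5=1 w0=0 clk=1 w2=1 w1=1 w4=0 w3=0
t6.Δ3 w5=1 w0=0 clk=1 w2=1 w1=0 w4=0 w3=1
t6.Δ4 w5=1 w0=0 clk=1 w2=1 w1=1 w4=0 w3=1
t7.Δ0 w5=1 w0=0 clk=1 w2=1 w1=1 w4=0 w3=1
t7.Δ1 w5=1 w0=0 clk=0 w2=1 w1=1 w4=0 w3=1
t8.Δ0 w5=1 w0=0 clk=0 w2=1 w1=1 w4=0 w3=1
t8.Δ1 w5=1 w0=0 clk=1 w2=1 w1=1 w4=0 w3=1
t8.Δ2 w5=1 w0=1 clk=1 w2=1 w1=1 w4=0 w3=1
t8.Δ3 w5=1 w0=1 clk=1 w2=1 w1=0 w4=0 w3=0
t8.Δ4 w5=1 w0=1 clk=1 w2=1 w1=1 w4=0 w3=0
t9.Δ0 w5=1 w0=1 clk=1 w2=1 w1=1 w4=0 w3=0
t9.Δ1 w5=1 w0=1 clk=0 w2=1 w1=1 w4=0 w3=0
t10.Δ0 w5=1 w0=1 clk=0 w2=1 w1=1 w4=0 w3=0
t10.Δ1 w5=1 w0=1 clk=1 w2=1 w1=1 w4=0 w3=0
t10.Δ2 w5=1 w0=0 clk=1 w2=1 w1=1 w4=0 w3=0
t10.Δ3 w5=1 w0=0 clk=1 w2=1 w1=0 w4=0 w3=1
t10.Δ4 w5=1 w0=0 clk=1 w2=1 w1=1 w4=0 w3=1
t11.Δ0 w5=1 w0=0 clk=1 w2=1 w1=1 w4=0 w3=1
t11.Δ1 w5=1 w0=0 clk=0 w2=1 w1=1 w4=0 w3=1
t12.Δ0 w5=1 w0=0 clk=0 w2=1 w1=1 w4=0 w3=1
t12.Δ1 w5=1 w0=0 clk=1 w2=1 w1=1 w4=0 w3=1
t12.Δ2 w5=1 w0=1 clk=1 w2=1 w1=1 w4=0 w3=1
t12.Δ3 w5=1 w0=1 clk=1 w2=1 w1=0 w4=0 w3=0
t12.Δ4 w5=1 w0=1 clk=1 w2=1 w1=1 w4=0 w3=0
t13.Δ0 w5=1 w0=1 clk=1 w2=1 w1=1 w4=0 w3=0
t13.Δ1 w5=1 w0=1 clk=0 w2=1 w1=1 w4=0 w3=0
t14.Δ0 w5=1 w0=1 clk=0 w2=1 w1=1 w4=0 w3=0
t14.Δ1 w5=1 w0=1 clk=1 w2=1 w1=1 w4=0 w3=0
t14.Δ2 w5=1 w0=0 clk=1 w2=1 w1=1 w4=0 w3=0
t14.Δ3 w5=1 w0=0 clk=1 w2=1 w1=0 w4=0 w3=1
t14.Δ4 w5=1 w0=0 clk=1 w2=1 w1=1 w4=0 w3=1
t15.Δ0 w5=1 w0=0 clk=1 w2=1 w1=1 w4=0 w3=1
t15.Δ1 w5=1 w0=0 clk=0 w2=1 w1=1 w4=0 w3=1
t16.Δ0 w5=1 w0=0 clk=0 w2=1 w1=1 w4=0 w3=1
t16.Δ1 w5=1 w0=0 clk=1 w2=1 w1=1 w4=0 w3=1
t16.Δ2 w5=1 w0=1 clk=1 w2=1 w1=1 w4=0 w3=1
t16.Δ3 w5=1 w0=1 clk=1 w2=1 w1=0 w4=0 w3=0
t16.Δ4 w5=1 w0=1 clk=1 w2=1 w1=1 w4=0 w3=0
t17.Δ0 w5=1 w0=1 clk=1 w2=1 w1=1 w4=0 w3=0
t17.Δ1 w5=1 w0=1 clk=0 w2=1 w1=1 w4=0 w3=0
t18.Δ0 w5=1 w0=1 clk=0 w2=1 w1=1 w4=0 w3=0
t18.Δ1 w5=1 w0=1 clk=1 w2=1 w1=1 w4=0 w3=0
t18.Δ2 w5=1 w0=0 clk=1 w2=1 w1=1 w4=0 w3=0
t18.Δ3 w5=1 w0=0 clk=1 w2=1 w1=0 w4=0 w3=1
t18.Δ4 w5=1 w0=0 clk=1 w2=1 w1=1 w4=0 w3=1
t19.Δ0 w5=1 w0=0 clk=1 w2=1 w1=1 w4=0 w3=1
t19.Δ1 w5=1 w0=0 clk=0 w2=1 w1=1 w4=0 w3=1

4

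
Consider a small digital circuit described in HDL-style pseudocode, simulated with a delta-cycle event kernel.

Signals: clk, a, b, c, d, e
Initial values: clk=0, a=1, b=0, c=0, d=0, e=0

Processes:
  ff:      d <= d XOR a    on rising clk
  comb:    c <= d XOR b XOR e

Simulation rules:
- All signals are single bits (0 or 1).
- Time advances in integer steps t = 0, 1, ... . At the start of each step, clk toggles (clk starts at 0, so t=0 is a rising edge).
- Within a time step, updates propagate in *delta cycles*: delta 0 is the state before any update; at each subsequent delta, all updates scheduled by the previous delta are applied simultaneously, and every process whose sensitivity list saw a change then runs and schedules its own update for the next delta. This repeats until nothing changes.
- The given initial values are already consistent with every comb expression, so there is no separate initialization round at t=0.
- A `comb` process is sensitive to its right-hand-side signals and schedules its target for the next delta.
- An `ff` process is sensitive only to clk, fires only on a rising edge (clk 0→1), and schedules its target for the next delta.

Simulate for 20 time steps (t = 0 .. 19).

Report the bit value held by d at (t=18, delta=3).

0

t=0 Δ0: e=0 d=0 a=1 clk=0 b=0 c=0
  Δ1: clk:0→1
  Δ2: d:0→1
  Δ3: c:0→1
  (3Δ to stable)
t=1 Δ0: e=0 d=1 a=1 clk=1 b=0 c=1
  Δ1: clk:1→0
  (1Δ to stable)
t=2 Δ0: e=0 d=1 a=1 clk=0 b=0 c=1
  Δ1: clk:0→1
  Δ2: d:1→0
  Δ3: c:1→0
  (3Δ to stable)
t=3 Δ0: e=0 d=0 a=1 clk=1 b=0 c=0
  Δ1: clk:1→0
  (1Δ to stable)
t=4 Δ0: e=0 d=0 a=1 clk=0 b=0 c=0
  Δ1: clk:0→1
  Δ2: d:0→1
  Δ3: c:0→1
  (3Δ to stable)
t=5 Δ0: e=0 d=1 a=1 clk=1 b=0 c=1
  Δ1: clk:1→0
  (1Δ to stable)
t=6 Δ0: e=0 d=1 a=1 clk=0 b=0 c=1
  Δ1: clk:0→1
  Δ2: d:1→0
  Δ3: c:1→0
  (3Δ to stable)
t=7 Δ0: e=0 d=0 a=1 clk=1 b=0 c=0
  Δ1: clk:1→0
  (1Δ to stable)
t=8 Δ0: e=0 d=0 a=1 clk=0 b=0 c=0
  Δ1: clk:0→1
  Δ2: d:0→1
  Δ3: c:0→1
  (3Δ to stable)
t=9 Δ0: e=0 d=1 a=1 clk=1 b=0 c=1
  Δ1: clk:1→0
  (1Δ to stable)
t=10 Δ0: e=0 d=1 a=1 clk=0 b=0 c=1
  Δ1: clk:0→1
  Δ2: d:1→0
  Δ3: c:1→0
  (3Δ to stable)
t=11 Δ0: e=0 d=0 a=1 clk=1 b=0 c=0
  Δ1: clk:1→0
  (1Δ to stable)
t=12 Δ0: e=0 d=0 a=1 clk=0 b=0 c=0
  Δ1: clk:0→1
  Δ2: d:0→1
  Δ3: c:0→1
  (3Δ to stable)
t=13 Δ0: e=0 d=1 a=1 clk=1 b=0 c=1
  Δ1: clk:1→0
  (1Δ to stable)
t=14 Δ0: e=0 d=1 a=1 clk=0 b=0 c=1
  Δ1: clk:0→1
  Δ2: d:1→0
  Δ3: c:1→0
  (3Δ to stable)
t=15 Δ0: e=0 d=0 a=1 clk=1 b=0 c=0
  Δ1: clk:1→0
  (1Δ to stable)
t=16 Δ0: e=0 d=0 a=1 clk=0 b=0 c=0
  Δ1: clk:0→1
  Δ2: d:0→1
  Δ3: c:0→1
  (3Δ to stable)
t=17 Δ0: e=0 d=1 a=1 clk=1 b=0 c=1
  Δ1: clk:1→0
  (1Δ to stable)
t=18 Δ0: e=0 d=1 a=1 clk=0 b=0 c=1
  Δ1: clk:0→1
  Δ2: d:1→0
  Δ3: c:1→0
  (3Δ to stable)
t=19 Δ0: e=0 d=0 a=1 clk=1 b=0 c=0
  Δ1: clk:1→0
  (1Δ to stable)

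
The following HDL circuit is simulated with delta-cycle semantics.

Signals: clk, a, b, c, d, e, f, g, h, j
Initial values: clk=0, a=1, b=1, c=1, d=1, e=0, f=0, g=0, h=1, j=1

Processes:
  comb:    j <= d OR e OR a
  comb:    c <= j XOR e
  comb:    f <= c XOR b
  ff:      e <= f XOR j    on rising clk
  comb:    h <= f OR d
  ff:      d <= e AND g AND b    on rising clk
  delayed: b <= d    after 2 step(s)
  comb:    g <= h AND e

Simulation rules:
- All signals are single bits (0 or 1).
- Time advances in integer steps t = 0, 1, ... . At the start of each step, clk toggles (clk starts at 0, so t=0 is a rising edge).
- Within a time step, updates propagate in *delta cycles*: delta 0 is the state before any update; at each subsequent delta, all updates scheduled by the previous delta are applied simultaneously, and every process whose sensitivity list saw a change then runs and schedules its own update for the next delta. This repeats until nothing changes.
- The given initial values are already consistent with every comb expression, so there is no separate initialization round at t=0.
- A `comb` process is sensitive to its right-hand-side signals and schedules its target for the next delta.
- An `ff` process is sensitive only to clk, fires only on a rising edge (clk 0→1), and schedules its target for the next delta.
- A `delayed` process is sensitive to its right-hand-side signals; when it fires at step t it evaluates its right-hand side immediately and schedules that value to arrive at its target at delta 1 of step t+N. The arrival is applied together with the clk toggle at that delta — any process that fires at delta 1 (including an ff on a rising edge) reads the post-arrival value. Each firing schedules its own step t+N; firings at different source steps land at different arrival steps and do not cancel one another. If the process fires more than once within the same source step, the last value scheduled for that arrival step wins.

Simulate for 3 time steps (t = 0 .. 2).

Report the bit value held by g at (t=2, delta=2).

1

[bits: a,g,h,f,d,clk,j,c,b,e]
t=0: Δ0=1010101110 Δ1=1010111110 Δ2=1010011111 Δ3=1100011011 Δ4=1001011011 Δ5=1011011011 Δ6=1111011011 | 6Δ
t=1: Δ0=1111011011 Δ1=1111001011 | 1Δ
t=2: Δ0=1111001011 Δ1=1111011001 Δ2=1110011000 Δ3=1000011100 Δ4=1001011100 Δ5=1011011100 | 5Δ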